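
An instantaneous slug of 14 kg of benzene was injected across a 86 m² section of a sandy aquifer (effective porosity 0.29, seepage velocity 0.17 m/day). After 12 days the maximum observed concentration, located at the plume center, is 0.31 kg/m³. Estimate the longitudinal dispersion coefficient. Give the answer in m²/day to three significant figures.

0.0217 m²/day

At the plume center C_max = M/(n_e·A·√(4πDt)), so D = M²/(4πt·(n_e·A·C_max)²).
n_e·A·C_max = 0.29 × 86 × 0.31 = 7.731 kg/m.
D = 14²/(4π × 12 × 7.731²) = 0.0217 m²/day.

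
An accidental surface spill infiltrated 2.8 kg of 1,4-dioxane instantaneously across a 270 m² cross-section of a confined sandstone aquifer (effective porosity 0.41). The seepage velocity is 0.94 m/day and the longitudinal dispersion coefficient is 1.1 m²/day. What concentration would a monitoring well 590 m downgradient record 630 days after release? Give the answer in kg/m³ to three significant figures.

For an instantaneous plane source, C(x,t) = M/(n_e·A·√(4πDt)) · exp(−(x−vt)²/(4Dt)), with n_e·A the pore (flow) area.
Plume center vt = 0.94 × 630 = 592.2 m, so the well at 590 m is 2.2 m upgradient of the peak.
√(4πDt) = 93.32 m, giving peak height M/(n_e·A·√(4πDt)) = 2.8/(0.41 × 270 × 93.32) = 0.0002710 kg/m³.
(x−vt)²/(4Dt) = (-2.2)²/(4 × 1.1 × 630) = 0.001746; exp(−0.001746) = 0.9983.
C = 0.0002710 × 0.9983 = 0.000271 kg/m³.

0.000271 kg/m³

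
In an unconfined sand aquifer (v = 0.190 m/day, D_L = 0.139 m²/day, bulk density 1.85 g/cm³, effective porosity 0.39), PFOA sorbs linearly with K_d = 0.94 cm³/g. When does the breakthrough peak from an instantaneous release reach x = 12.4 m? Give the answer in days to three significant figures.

336 days

Retardation factor R = 1 + ρ_b·K_d/n = 1 + 1.85 × 0.94/0.39 = 5.459.
Sorption retards both mechanisms: v_R = v/R = 0.03480 m/day, D_R = D/R = 0.02546 m²/day.
Peak time from v_R²t² + 2D_R t − x² = 0: t = (√(D_R² + v_R²x²) − D_R)/v_R².
√(D_R² + v_R²x²) = √(0.02546² + 0.03480² × 12.4²) = 0.4323; v_R² = 0.001211.
t = (0.4323 − 0.02546)/0.001211 = 336 days.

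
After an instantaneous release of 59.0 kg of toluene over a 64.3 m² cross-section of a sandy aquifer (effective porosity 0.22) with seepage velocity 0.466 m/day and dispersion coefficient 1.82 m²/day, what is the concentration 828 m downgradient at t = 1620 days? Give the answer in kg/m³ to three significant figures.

For an instantaneous plane source, C(x,t) = M/(n_e·A·√(4πDt)) · exp(−(x−vt)²/(4Dt)), with n_e·A the pore (flow) area.
Plume center vt = 0.466 × 1620 = 754.92 m, so the well at 828 m is 73.08 m downgradient of the peak.
√(4πDt) = 192.5 m, giving peak height M/(n_e·A·√(4πDt)) = 59.0/(0.22 × 64.3 × 192.5) = 0.02167 kg/m³.
(x−vt)²/(4Dt) = (73.08)²/(4 × 1.82 × 1620) = 0.4528; exp(−0.4528) = 0.6358.
C = 0.02167 × 0.6358 = 0.0138 kg/m³.

0.0138 kg/m³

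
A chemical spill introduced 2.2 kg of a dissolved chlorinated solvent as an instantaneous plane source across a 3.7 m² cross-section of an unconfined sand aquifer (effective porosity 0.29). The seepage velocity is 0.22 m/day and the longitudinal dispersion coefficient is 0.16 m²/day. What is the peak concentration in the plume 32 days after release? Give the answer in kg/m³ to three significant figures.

The peak of an instantaneous 1D plume sits at x = vt; there the Gaussian factor is 1 and C_max = M/(n_e·A·√(4πDt)), where n_e·A is the pore area the mass is dissolved in.
√(4πDt) = √(4π × 0.16 × 32) = 8.021 m, so C_max = 2.2/(0.29 × 3.7 × 8.021) = 0.256 kg/m³.

0.256 kg/m³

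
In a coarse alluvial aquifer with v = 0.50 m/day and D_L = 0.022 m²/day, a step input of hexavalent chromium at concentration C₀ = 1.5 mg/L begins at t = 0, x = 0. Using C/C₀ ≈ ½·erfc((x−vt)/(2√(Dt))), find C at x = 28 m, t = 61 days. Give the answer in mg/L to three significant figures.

1.40 mg/L

For a continuous step input, C/C₀ ≈ ½·erfc((x−vt)/(2√(Dt))).
vt = 0.50 × 61 = 30.5 m and 2√(Dt) = 2√(0.022 × 61) = 2.317 m.
Argument (x−vt)/(2√(Dt)) = (28 − 30.5)/2.317 = -1.079; ½·erfc(-1.079) = 0.9365.
C = 1.5 × 0.9365 = 1.40 mg/L.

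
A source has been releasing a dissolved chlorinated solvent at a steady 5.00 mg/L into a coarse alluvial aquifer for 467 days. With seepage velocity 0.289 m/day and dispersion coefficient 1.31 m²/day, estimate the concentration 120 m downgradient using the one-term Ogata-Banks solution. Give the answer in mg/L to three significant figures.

For a continuous step input, C/C₀ ≈ ½·erfc((x−vt)/(2√(Dt))).
vt = 0.289 × 467 = 134.963 m and 2√(Dt) = 2√(1.31 × 467) = 49.47 m.
Argument (x−vt)/(2√(Dt)) = (120 − 134.963)/49.47 = -0.3025; ½·erfc(-0.3025) = 0.6656.
C = 5.00 × 0.6656 = 3.33 mg/L.

3.33 mg/L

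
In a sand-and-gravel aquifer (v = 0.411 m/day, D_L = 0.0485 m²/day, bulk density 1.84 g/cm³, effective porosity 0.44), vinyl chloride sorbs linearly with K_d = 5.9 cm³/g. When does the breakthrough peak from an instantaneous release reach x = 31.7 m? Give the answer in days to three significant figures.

1970 days

Retardation factor R = 1 + ρ_b·K_d/n = 1 + 1.84 × 5.9/0.44 = 25.67.
Sorption retards both mechanisms: v_R = v/R = 0.01601 m/day, D_R = D/R = 0.001889 m²/day.
Peak time from v_R²t² + 2D_R t − x² = 0: t = (√(D_R² + v_R²x²) − D_R)/v_R².
√(D_R² + v_R²x²) = √(0.001889² + 0.01601² × 31.7²) = 0.5075; v_R² = 0.0002563.
t = (0.5075 − 0.001889)/0.0002563 = 1970 days.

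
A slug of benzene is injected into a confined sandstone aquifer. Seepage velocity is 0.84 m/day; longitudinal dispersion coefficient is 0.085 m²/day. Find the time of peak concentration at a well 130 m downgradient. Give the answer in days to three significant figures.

155 days

For the 1D instantaneous-source solution, setting ∂C/∂t = 0 at fixed x gives v²t² + 2Dt − x² = 0, so t = (√(D² + v²x²) − D)/v².
√(D² + v²x²) = √(0.085² + 0.84² × 130²) = 109.2; v² = 0.7056.
t = (109.2 − 0.085)/0.7056 = 155 days (vs. the pure-advection estimate x/v = 155 d).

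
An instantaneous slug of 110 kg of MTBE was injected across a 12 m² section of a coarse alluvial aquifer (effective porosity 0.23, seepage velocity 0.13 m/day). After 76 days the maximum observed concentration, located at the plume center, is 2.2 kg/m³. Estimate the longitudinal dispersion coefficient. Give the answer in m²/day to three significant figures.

At the plume center C_max = M/(n_e·A·√(4πDt)), so D = M²/(4πt·(n_e·A·C_max)²).
n_e·A·C_max = 0.23 × 12 × 2.2 = 6.072 kg/m.
D = 110²/(4π × 76 × 6.072²) = 0.344 m²/day.

0.344 m²/day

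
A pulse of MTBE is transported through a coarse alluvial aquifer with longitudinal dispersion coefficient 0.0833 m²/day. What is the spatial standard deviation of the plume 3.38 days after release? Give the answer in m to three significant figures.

Dispersive spreading gives a Gaussian with σ² = 2Dt; advection only shifts the center.
σ = √(2 × 0.0833 × 3.38) = 0.750 m.

0.750 m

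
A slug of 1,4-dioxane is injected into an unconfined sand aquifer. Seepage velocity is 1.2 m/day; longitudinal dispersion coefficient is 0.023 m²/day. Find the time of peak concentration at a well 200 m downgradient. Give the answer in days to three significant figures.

For the 1D instantaneous-source solution, setting ∂C/∂t = 0 at fixed x gives v²t² + 2Dt − x² = 0, so t = (√(D² + v²x²) − D)/v².
√(D² + v²x²) = √(0.023² + 1.2² × 200²) = 240.0; v² = 1.44.
t = (240.0 − 0.023)/1.44 = 167 days (vs. the pure-advection estimate x/v = 167 d).

167 days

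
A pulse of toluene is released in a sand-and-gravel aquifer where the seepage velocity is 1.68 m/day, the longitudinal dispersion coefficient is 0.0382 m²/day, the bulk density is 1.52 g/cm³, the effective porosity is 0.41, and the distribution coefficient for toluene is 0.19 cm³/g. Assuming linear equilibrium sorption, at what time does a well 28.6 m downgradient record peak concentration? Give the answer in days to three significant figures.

Retardation factor R = 1 + ρ_b·K_d/n = 1 + 1.52 × 0.19/0.41 = 1.704.
Sorption retards both mechanisms: v_R = v/R = 0.9859 m/day, D_R = D/R = 0.02242 m²/day.
Peak time from v_R²t² + 2D_R t − x² = 0: t = (√(D_R² + v_R²x²) − D_R)/v_R².
√(D_R² + v_R²x²) = √(0.02242² + 0.9859² × 28.6²) = 28.20; v_R² = 0.9720.
t = (28.20 − 0.02242)/0.9720 = 29.0 days.

29.0 days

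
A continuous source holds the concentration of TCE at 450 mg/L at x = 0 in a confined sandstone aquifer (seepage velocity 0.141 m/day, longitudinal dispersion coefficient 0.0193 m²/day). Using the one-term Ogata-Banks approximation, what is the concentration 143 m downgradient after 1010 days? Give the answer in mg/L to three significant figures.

For a continuous step input, C/C₀ ≈ ½·erfc((x−vt)/(2√(Dt))).
vt = 0.141 × 1010 = 142.41 m and 2√(Dt) = 2√(0.0193 × 1010) = 8.830 m.
Argument (x−vt)/(2√(Dt)) = (143 − 142.41)/8.830 = 0.06682; ½·erfc(0.06682) = 0.4624.
C = 450 × 0.4624 = 208 mg/L.

208 mg/L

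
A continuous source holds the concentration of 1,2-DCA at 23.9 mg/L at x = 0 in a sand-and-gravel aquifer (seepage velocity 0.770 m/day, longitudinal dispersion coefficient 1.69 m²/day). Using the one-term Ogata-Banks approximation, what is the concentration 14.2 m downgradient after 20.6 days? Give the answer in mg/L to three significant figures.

For a continuous step input, C/C₀ ≈ ½·erfc((x−vt)/(2√(Dt))).
vt = 0.770 × 20.6 = 15.862 m and 2√(Dt) = 2√(1.69 × 20.6) = 11.80 m.
Argument (x−vt)/(2√(Dt)) = (14.2 − 15.862)/11.80 = -0.1408; ½·erfc(-0.1408) = 0.5789.
C = 23.9 × 0.5789 = 13.8 mg/L.

13.8 mg/L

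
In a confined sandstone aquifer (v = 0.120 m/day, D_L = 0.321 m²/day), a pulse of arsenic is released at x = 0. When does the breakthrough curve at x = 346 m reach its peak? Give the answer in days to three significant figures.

For the 1D instantaneous-source solution, setting ∂C/∂t = 0 at fixed x gives v²t² + 2Dt − x² = 0, so t = (√(D² + v²x²) − D)/v².
√(D² + v²x²) = √(0.321² + 0.120² × 346²) = 41.52; v² = 0.0144.
t = (41.52 − 0.321)/0.0144 = 2860 days (vs. the pure-advection estimate x/v = 2880 d).

2860 days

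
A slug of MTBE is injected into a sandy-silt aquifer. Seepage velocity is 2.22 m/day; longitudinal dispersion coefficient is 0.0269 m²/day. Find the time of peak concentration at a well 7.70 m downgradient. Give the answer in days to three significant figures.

For the 1D instantaneous-source solution, setting ∂C/∂t = 0 at fixed x gives v²t² + 2Dt − x² = 0, so t = (√(D² + v²x²) − D)/v².
√(D² + v²x²) = √(0.0269² + 2.22² × 7.70²) = 17.09; v² = 4.9284.
t = (17.09 − 0.0269)/4.9284 = 3.46 days (vs. the pure-advection estimate x/v = 3.47 d).

3.46 days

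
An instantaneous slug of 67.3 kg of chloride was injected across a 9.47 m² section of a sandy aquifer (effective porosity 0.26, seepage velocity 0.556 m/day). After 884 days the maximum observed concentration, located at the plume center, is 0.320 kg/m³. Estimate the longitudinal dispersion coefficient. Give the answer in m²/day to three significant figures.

0.657 m²/day

At the plume center C_max = M/(n_e·A·√(4πDt)), so D = M²/(4πt·(n_e·A·C_max)²).
n_e·A·C_max = 0.26 × 9.47 × 0.320 = 0.7879 kg/m.
D = 67.3²/(4π × 884 × 0.7879²) = 0.657 m²/day.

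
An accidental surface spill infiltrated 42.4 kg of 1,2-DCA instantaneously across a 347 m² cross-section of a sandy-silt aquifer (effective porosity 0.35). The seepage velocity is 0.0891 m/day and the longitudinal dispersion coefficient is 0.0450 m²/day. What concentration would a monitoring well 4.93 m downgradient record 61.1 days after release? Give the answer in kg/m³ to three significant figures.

For an instantaneous plane source, C(x,t) = M/(n_e·A·√(4πDt)) · exp(−(x−vt)²/(4Dt)), with n_e·A the pore (flow) area.
Plume center vt = 0.0891 × 61.1 = 5.44401 m, so the well at 4.93 m is 0.51401 m upgradient of the peak.
√(4πDt) = 5.878 m, giving peak height M/(n_e·A·√(4πDt)) = 42.4/(0.35 × 347 × 5.878) = 0.05939 kg/m³.
(x−vt)²/(4Dt) = (-0.51401)²/(4 × 0.0450 × 61.1) = 0.02402; exp(−0.02402) = 0.9763.
C = 0.05939 × 0.9763 = 0.0580 kg/m³.

0.0580 kg/m³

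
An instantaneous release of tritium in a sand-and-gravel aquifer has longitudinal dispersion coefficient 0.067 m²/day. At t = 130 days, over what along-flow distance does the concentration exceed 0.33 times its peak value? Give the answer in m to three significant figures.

The plume is Gaussian with σ = √(2Dt) = √(2 × 0.067 × 130) = 4.174 m.
C/C_peak = exp(−Δx²/(2σ²)) = 0.33 ⇒ Δx = σ·√(−2 ln 0.33) = 4.174 × 1.489 = 6.215 m.
Width = 2Δx = 12.4 m.

12.4 m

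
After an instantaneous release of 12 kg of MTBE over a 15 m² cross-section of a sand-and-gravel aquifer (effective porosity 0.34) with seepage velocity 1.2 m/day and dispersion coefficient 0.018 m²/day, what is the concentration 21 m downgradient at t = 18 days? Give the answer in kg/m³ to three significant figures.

0.883 kg/m³

For an instantaneous plane source, C(x,t) = M/(n_e·A·√(4πDt)) · exp(−(x−vt)²/(4Dt)), with n_e·A the pore (flow) area.
Plume center vt = 1.2 × 18 = 21.6 m, so the well at 21 m is 0.6 m upgradient of the peak.
√(4πDt) = 2.018 m, giving peak height M/(n_e·A·√(4πDt)) = 12/(0.34 × 15 × 2.018) = 1.166 kg/m³.
(x−vt)²/(4Dt) = (-0.6)²/(4 × 0.018 × 18) = 0.2778; exp(−0.2778) = 0.7574.
C = 1.166 × 0.7574 = 0.883 kg/m³.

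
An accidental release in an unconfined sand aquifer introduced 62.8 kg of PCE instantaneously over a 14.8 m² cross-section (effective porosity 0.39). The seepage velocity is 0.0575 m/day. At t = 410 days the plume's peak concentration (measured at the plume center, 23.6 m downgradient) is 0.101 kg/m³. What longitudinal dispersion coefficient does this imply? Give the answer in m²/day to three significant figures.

2.25 m²/day

At the plume center C_max = M/(n_e·A·√(4πDt)), so D = M²/(4πt·(n_e·A·C_max)²).
n_e·A·C_max = 0.39 × 14.8 × 0.101 = 0.5830 kg/m.
D = 62.8²/(4π × 410 × 0.5830²) = 2.25 m²/day.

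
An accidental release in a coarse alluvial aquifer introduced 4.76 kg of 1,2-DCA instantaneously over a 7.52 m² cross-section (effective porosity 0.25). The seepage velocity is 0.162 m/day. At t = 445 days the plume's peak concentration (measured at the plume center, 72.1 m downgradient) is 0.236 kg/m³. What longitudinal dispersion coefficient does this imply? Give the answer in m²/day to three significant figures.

0.0206 m²/day

At the plume center C_max = M/(n_e·A·√(4πDt)), so D = M²/(4πt·(n_e·A·C_max)²).
n_e·A·C_max = 0.25 × 7.52 × 0.236 = 0.4437 kg/m.
D = 4.76²/(4π × 445 × 0.4437²) = 0.0206 m²/day.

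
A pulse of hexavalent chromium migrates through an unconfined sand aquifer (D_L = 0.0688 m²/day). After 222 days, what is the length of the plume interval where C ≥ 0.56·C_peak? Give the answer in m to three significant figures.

11.9 m

The plume is Gaussian with σ = √(2Dt) = √(2 × 0.0688 × 222) = 5.527 m.
C/C_peak = exp(−Δx²/(2σ²)) = 0.56 ⇒ Δx = σ·√(−2 ln 0.56) = 5.527 × 1.077 = 5.953 m.
Width = 2Δx = 11.9 m.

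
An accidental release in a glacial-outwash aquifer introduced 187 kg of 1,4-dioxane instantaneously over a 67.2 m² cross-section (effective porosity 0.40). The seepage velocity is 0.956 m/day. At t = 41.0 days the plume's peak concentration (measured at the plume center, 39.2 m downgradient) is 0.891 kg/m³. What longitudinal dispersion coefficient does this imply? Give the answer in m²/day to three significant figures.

At the plume center C_max = M/(n_e·A·√(4πDt)), so D = M²/(4πt·(n_e·A·C_max)²).
n_e·A·C_max = 0.40 × 67.2 × 0.891 = 23.95 kg/m.
D = 187²/(4π × 41.0 × 23.95²) = 0.118 m²/day.

0.118 m²/day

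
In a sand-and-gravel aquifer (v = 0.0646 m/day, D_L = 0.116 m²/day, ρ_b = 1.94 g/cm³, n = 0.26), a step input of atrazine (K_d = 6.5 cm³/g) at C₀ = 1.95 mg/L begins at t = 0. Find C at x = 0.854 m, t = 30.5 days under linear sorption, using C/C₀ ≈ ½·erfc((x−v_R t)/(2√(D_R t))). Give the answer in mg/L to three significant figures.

0.0305 mg/L

Retardation factor R = 1 + ρ_b·K_d/n = 1 + 1.94 × 6.5/0.26 = 49.50.
Sorption retards both mechanisms: v_R = v/R = 0.001305 m/day, D_R = D/R = 0.002343 m²/day.
v_R·t = 0.001305 × 30.5 = 0.0398025 m; 2√(D_R t) = 0.5346 m; argument = (0.854 − 0.0398025)/0.5346 = 1.523.
C = C₀ × ½·erfc(1.523) = 1.95 × 0.01563 = 0.0305 mg/L.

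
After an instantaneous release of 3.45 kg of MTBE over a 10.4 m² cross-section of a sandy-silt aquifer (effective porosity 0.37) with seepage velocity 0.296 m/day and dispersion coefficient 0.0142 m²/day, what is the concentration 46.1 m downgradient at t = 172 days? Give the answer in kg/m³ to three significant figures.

0.0151 kg/m³

For an instantaneous plane source, C(x,t) = M/(n_e·A·√(4πDt)) · exp(−(x−vt)²/(4Dt)), with n_e·A the pore (flow) area.
Plume center vt = 0.296 × 172 = 50.912 m, so the well at 46.1 m is 4.812 m upgradient of the peak.
√(4πDt) = 5.540 m, giving peak height M/(n_e·A·√(4πDt)) = 3.45/(0.37 × 10.4 × 5.540) = 0.1618 kg/m³.
(x−vt)²/(4Dt) = (-4.812)²/(4 × 0.0142 × 172) = 2.370; exp(−2.370) = 0.09348.
C = 0.1618 × 0.09348 = 0.0151 kg/m³.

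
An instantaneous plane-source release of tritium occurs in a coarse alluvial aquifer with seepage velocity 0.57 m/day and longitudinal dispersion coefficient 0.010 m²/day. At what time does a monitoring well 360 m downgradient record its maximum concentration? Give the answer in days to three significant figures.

For the 1D instantaneous-source solution, setting ∂C/∂t = 0 at fixed x gives v²t² + 2Dt − x² = 0, so t = (√(D² + v²x²) − D)/v².
√(D² + v²x²) = √(0.010² + 0.57² × 360²) = 205.2; v² = 0.3249.
t = (205.2 − 0.010)/0.3249 = 632 days (vs. the pure-advection estimate x/v = 632 d).

632 days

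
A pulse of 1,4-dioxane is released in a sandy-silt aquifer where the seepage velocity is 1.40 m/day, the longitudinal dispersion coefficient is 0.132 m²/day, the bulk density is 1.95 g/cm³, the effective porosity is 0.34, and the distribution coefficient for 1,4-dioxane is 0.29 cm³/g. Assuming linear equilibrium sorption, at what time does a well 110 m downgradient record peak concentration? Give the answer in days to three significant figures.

209 days

Retardation factor R = 1 + ρ_b·K_d/n = 1 + 1.95 × 0.29/0.34 = 2.663.
Sorption retards both mechanisms: v_R = v/R = 0.5257 m/day, D_R = D/R = 0.04957 m²/day.
Peak time from v_R²t² + 2D_R t − x² = 0: t = (√(D_R² + v_R²x²) − D_R)/v_R².
√(D_R² + v_R²x²) = √(0.04957² + 0.5257² × 110²) = 57.83; v_R² = 0.2764.
t = (57.83 − 0.04957)/0.2764 = 209 days.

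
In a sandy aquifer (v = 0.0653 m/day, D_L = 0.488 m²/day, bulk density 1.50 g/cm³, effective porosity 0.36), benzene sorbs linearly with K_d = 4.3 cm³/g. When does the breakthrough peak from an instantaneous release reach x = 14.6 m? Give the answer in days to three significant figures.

Retardation factor R = 1 + ρ_b·K_d/n = 1 + 1.50 × 4.3/0.36 = 18.92.
Sorption retards both mechanisms: v_R = v/R = 0.003451 m/day, D_R = D/R = 0.02579 m²/day.
Peak time from v_R²t² + 2D_R t − x² = 0: t = (√(D_R² + v_R²x²) − D_R)/v_R².
√(D_R² + v_R²x²) = √(0.02579² + 0.003451² × 14.6²) = 0.05660; v_R² = 1.191e-05.
t = (0.05660 − 0.02579)/1.191e-05 = 2590 days.

2590 days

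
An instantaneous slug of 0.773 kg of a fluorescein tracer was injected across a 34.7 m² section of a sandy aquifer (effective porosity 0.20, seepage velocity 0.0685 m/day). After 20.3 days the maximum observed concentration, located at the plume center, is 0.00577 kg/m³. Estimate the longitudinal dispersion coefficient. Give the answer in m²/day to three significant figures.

At the plume center C_max = M/(n_e·A·√(4πDt)), so D = M²/(4πt·(n_e·A·C_max)²).
n_e·A·C_max = 0.20 × 34.7 × 0.00577 = 0.04004 kg/m.
D = 0.773²/(4π × 20.3 × 0.04004²) = 1.46 m²/day.

1.46 m²/day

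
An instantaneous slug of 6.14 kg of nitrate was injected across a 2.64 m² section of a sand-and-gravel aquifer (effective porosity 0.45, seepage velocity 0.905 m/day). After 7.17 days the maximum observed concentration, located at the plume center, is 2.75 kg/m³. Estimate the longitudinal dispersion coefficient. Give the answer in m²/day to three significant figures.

0.0392 m²/day

At the plume center C_max = M/(n_e·A·√(4πDt)), so D = M²/(4πt·(n_e·A·C_max)²).
n_e·A·C_max = 0.45 × 2.64 × 2.75 = 3.267 kg/m.
D = 6.14²/(4π × 7.17 × 3.267²) = 0.0392 m²/day.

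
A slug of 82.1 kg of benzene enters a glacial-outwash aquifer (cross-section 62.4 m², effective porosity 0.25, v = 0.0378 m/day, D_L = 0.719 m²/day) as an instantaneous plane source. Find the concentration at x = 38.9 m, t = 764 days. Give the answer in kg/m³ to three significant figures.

For an instantaneous plane source, C(x,t) = M/(n_e·A·√(4πDt)) · exp(−(x−vt)²/(4Dt)), with n_e·A the pore (flow) area.
Plume center vt = 0.0378 × 764 = 28.8792 m, so the well at 38.9 m is 10.0208 m downgradient of the peak.
√(4πDt) = 83.08 m, giving peak height M/(n_e·A·√(4πDt)) = 82.1/(0.25 × 62.4 × 83.08) = 0.06335 kg/m³.
(x−vt)²/(4Dt) = (10.0208)²/(4 × 0.719 × 764) = 0.04570; exp(−0.04570) = 0.9553.
C = 0.06335 × 0.9553 = 0.0605 kg/m³.

0.0605 kg/m³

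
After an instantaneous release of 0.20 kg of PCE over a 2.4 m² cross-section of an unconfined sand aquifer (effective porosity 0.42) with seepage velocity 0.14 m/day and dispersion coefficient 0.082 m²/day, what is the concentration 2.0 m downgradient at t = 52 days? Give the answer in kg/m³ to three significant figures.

0.00529 kg/m³

For an instantaneous plane source, C(x,t) = M/(n_e·A·√(4πDt)) · exp(−(x−vt)²/(4Dt)), with n_e·A the pore (flow) area.
Plume center vt = 0.14 × 52 = 7.28 m, so the well at 2.0 m is 5.28 m upgradient of the peak.
√(4πDt) = 7.320 m, giving peak height M/(n_e·A·√(4πDt)) = 0.20/(0.42 × 2.4 × 7.320) = 0.02711 kg/m³.
(x−vt)²/(4Dt) = (-5.28)²/(4 × 0.082 × 52) = 1.635; exp(−1.635) = 0.1950.
C = 0.02711 × 0.1950 = 0.00529 kg/m³.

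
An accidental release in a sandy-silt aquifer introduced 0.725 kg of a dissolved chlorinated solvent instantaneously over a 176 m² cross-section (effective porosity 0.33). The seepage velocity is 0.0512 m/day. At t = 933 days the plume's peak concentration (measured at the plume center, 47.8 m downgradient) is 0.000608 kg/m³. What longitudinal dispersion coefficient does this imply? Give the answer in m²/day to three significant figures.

0.0360 m²/day

At the plume center C_max = M/(n_e·A·√(4πDt)), so D = M²/(4πt·(n_e·A·C_max)²).
n_e·A·C_max = 0.33 × 176 × 0.000608 = 0.03531 kg/m.
D = 0.725²/(4π × 933 × 0.03531²) = 0.0360 m²/day.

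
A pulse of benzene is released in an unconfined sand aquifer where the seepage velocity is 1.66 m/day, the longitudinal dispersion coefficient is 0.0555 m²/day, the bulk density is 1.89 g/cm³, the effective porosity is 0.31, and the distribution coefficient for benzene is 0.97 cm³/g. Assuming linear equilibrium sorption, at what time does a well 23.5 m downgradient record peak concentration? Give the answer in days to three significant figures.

Retardation factor R = 1 + ρ_b·K_d/n = 1 + 1.89 × 0.97/0.31 = 6.914.
Sorption retards both mechanisms: v_R = v/R = 0.2401 m/day, D_R = D/R = 0.008027 m²/day.
Peak time from v_R²t² + 2D_R t − x² = 0: t = (√(D_R² + v_R²x²) − D_R)/v_R².
√(D_R² + v_R²x²) = √(0.008027² + 0.2401² × 23.5²) = 5.642; v_R² = 0.05765.
t = (5.642 − 0.008027)/0.05765 = 97.7 days.

97.7 days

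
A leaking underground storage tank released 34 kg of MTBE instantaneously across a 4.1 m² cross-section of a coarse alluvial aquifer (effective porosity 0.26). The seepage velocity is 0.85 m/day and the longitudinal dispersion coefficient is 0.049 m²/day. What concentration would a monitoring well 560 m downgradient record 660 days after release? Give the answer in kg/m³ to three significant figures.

For an instantaneous plane source, C(x,t) = M/(n_e·A·√(4πDt)) · exp(−(x−vt)²/(4Dt)), with n_e·A the pore (flow) area.
Plume center vt = 0.85 × 660 = 561 m, so the well at 560 m is 1 m upgradient of the peak.
√(4πDt) = 20.16 m, giving peak height M/(n_e·A·√(4πDt)) = 34/(0.26 × 4.1 × 20.16) = 1.582 kg/m³.
(x−vt)²/(4Dt) = (-1)²/(4 × 0.049 × 660) = 0.007730; exp(−0.007730) = 0.9923.
C = 1.582 × 0.9923 = 1.57 kg/m³.

1.57 kg/m³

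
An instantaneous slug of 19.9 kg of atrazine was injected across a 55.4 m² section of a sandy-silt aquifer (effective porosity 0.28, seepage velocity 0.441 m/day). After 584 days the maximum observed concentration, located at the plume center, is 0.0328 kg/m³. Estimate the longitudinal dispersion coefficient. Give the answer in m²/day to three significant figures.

At the plume center C_max = M/(n_e·A·√(4πDt)), so D = M²/(4πt·(n_e·A·C_max)²).
n_e·A·C_max = 0.28 × 55.4 × 0.0328 = 0.5088 kg/m.
D = 19.9²/(4π × 584 × 0.5088²) = 0.208 m²/day.

0.208 m²/day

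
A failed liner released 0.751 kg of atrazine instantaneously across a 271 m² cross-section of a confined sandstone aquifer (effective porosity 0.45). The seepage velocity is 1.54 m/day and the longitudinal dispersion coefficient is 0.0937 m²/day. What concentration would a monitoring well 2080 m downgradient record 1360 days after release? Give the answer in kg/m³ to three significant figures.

0.000102 kg/m³

For an instantaneous plane source, C(x,t) = M/(n_e·A·√(4πDt)) · exp(−(x−vt)²/(4Dt)), with n_e·A the pore (flow) area.
Plume center vt = 1.54 × 1360 = 2094.4 m, so the well at 2080 m is 14.4 m upgradient of the peak.
√(4πDt) = 40.02 m, giving peak height M/(n_e·A·√(4πDt)) = 0.751/(0.45 × 271 × 40.02) = 0.0001539 kg/m³.
(x−vt)²/(4Dt) = (-14.4)²/(4 × 0.0937 × 1360) = 0.4068; exp(−0.4068) = 0.6658.
C = 0.0001539 × 0.6658 = 0.000102 kg/m³.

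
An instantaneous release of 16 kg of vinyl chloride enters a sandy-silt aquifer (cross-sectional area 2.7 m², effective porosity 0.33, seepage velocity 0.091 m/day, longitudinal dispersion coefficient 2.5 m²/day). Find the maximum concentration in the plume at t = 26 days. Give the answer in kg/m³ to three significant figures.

0.628 kg/m³

The peak of an instantaneous 1D plume sits at x = vt; there the Gaussian factor is 1 and C_max = M/(n_e·A·√(4πDt)), where n_e·A is the pore area the mass is dissolved in.
√(4πDt) = √(4π × 2.5 × 26) = 28.58 m, so C_max = 16/(0.33 × 2.7 × 28.58) = 0.628 kg/m³.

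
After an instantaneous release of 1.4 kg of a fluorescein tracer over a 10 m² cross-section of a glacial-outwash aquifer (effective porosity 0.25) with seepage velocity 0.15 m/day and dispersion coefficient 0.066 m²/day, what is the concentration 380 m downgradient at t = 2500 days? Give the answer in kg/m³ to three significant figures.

For an instantaneous plane source, C(x,t) = M/(n_e·A·√(4πDt)) · exp(−(x−vt)²/(4Dt)), with n_e·A the pore (flow) area.
Plume center vt = 0.15 × 2500 = 375 m, so the well at 380 m is 5 m downgradient of the peak.
√(4πDt) = 45.54 m, giving peak height M/(n_e·A·√(4πDt)) = 1.4/(0.25 × 10 × 45.54) = 0.01230 kg/m³.
(x−vt)²/(4Dt) = (5)²/(4 × 0.066 × 2500) = 0.03788; exp(−0.03788) = 0.9628.
C = 0.01230 × 0.9628 = 0.0118 kg/m³.

0.0118 kg/m³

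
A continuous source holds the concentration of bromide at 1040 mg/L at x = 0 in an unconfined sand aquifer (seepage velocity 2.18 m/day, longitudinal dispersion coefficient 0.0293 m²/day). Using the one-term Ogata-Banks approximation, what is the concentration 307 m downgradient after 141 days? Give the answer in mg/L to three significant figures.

For a continuous step input, C/C₀ ≈ ½·erfc((x−vt)/(2√(Dt))).
vt = 2.18 × 141 = 307.38 m and 2√(Dt) = 2√(0.0293 × 141) = 4.065 m.
Argument (x−vt)/(2√(Dt)) = (307 − 307.38)/4.065 = -0.09348; ½·erfc(-0.09348) = 0.5526.
C = 1040 × 0.5526 = 575 mg/L.

575 mg/L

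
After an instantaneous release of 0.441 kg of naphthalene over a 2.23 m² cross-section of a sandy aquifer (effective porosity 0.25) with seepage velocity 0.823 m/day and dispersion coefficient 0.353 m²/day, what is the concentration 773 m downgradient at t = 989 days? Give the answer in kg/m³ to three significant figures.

0.00359 kg/m³

For an instantaneous plane source, C(x,t) = M/(n_e·A·√(4πDt)) · exp(−(x−vt)²/(4Dt)), with n_e·A the pore (flow) area.
Plume center vt = 0.823 × 989 = 813.947 m, so the well at 773 m is 40.947 m upgradient of the peak.
√(4πDt) = 66.24 m, giving peak height M/(n_e·A·√(4πDt)) = 0.441/(0.25 × 2.23 × 66.24) = 0.01194 kg/m³.
(x−vt)²/(4Dt) = (-40.947)²/(4 × 0.353 × 989) = 1.201; exp(−1.201) = 0.3009.
C = 0.01194 × 0.3009 = 0.00359 kg/m³.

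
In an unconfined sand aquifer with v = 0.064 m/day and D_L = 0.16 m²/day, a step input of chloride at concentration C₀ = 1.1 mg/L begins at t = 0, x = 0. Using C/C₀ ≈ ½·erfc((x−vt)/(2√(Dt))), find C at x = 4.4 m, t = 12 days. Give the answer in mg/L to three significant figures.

0.0351 mg/L

For a continuous step input, C/C₀ ≈ ½·erfc((x−vt)/(2√(Dt))).
vt = 0.064 × 12 = 0.768 m and 2√(Dt) = 2√(0.16 × 12) = 2.771 m.
Argument (x−vt)/(2√(Dt)) = (4.4 − 0.768)/2.771 = 1.311; ½·erfc(1.311) = 0.03187.
C = 1.1 × 0.03187 = 0.0351 mg/L.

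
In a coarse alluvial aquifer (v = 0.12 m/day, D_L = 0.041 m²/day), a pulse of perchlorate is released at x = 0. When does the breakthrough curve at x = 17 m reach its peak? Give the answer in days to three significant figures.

For the 1D instantaneous-source solution, setting ∂C/∂t = 0 at fixed x gives v²t² + 2Dt − x² = 0, so t = (√(D² + v²x²) − D)/v².
√(D² + v²x²) = √(0.041² + 0.12² × 17²) = 2.040; v² = 0.0144.
t = (2.040 − 0.041)/0.0144 = 139 days (vs. the pure-advection estimate x/v = 142 d).

139 days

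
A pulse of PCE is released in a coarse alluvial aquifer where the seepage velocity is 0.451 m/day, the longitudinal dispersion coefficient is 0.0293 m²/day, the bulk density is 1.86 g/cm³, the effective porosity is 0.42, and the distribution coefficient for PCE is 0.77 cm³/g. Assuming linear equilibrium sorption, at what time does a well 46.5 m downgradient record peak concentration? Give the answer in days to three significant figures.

454 days

Retardation factor R = 1 + ρ_b·K_d/n = 1 + 1.86 × 0.77/0.42 = 4.410.
Sorption retards both mechanisms: v_R = v/R = 0.1023 m/day, D_R = D/R = 0.006644 m²/day.
Peak time from v_R²t² + 2D_R t − x² = 0: t = (√(D_R² + v_R²x²) − D_R)/v_R².
√(D_R² + v_R²x²) = √(0.006644² + 0.1023² × 46.5²) = 4.757; v_R² = 0.01047.
t = (4.757 − 0.006644)/0.01047 = 454 days.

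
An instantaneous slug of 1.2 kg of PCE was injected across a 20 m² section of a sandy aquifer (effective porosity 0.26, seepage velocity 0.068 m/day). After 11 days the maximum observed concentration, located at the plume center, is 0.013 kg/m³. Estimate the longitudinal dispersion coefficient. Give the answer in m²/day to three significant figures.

At the plume center C_max = M/(n_e·A·√(4πDt)), so D = M²/(4πt·(n_e·A·C_max)²).
n_e·A·C_max = 0.26 × 20 × 0.013 = 0.06760 kg/m.
D = 1.2²/(4π × 11 × 0.06760²) = 2.28 m²/day.

2.28 m²/day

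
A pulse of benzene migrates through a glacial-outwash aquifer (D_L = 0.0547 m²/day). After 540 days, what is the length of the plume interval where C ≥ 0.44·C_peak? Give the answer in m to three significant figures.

19.7 m

The plume is Gaussian with σ = √(2Dt) = √(2 × 0.0547 × 540) = 7.686 m.
C/C_peak = exp(−Δx²/(2σ²)) = 0.44 ⇒ Δx = σ·√(−2 ln 0.44) = 7.686 × 1.281 = 9.846 m.
Width = 2Δx = 19.7 m.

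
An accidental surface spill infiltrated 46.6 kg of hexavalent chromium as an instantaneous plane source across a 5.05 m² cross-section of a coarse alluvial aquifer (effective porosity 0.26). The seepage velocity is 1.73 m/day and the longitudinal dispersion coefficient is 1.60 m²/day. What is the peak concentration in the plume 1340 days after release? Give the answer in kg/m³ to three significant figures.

The peak of an instantaneous 1D plume sits at x = vt; there the Gaussian factor is 1 and C_max = M/(n_e·A·√(4πDt)), where n_e·A is the pore area the mass is dissolved in.
√(4πDt) = √(4π × 1.60 × 1340) = 164.1 m, so C_max = 46.6/(0.26 × 5.05 × 164.1) = 0.216 kg/m³.

0.216 kg/m³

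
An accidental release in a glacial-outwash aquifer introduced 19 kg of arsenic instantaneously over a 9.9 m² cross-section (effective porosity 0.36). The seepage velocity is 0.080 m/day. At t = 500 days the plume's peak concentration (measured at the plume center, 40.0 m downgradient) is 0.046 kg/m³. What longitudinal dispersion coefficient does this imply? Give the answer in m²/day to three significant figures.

2.14 m²/day

At the plume center C_max = M/(n_e·A·√(4πDt)), so D = M²/(4πt·(n_e·A·C_max)²).
n_e·A·C_max = 0.36 × 9.9 × 0.046 = 0.1639 kg/m.
D = 19²/(4π × 500 × 0.1639²) = 2.14 m²/day.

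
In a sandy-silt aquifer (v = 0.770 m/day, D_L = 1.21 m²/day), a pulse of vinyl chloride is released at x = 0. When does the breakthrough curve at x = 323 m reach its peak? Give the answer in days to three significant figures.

417 days

For the 1D instantaneous-source solution, setting ∂C/∂t = 0 at fixed x gives v²t² + 2Dt − x² = 0, so t = (√(D² + v²x²) − D)/v².
√(D² + v²x²) = √(1.21² + 0.770² × 323²) = 248.7; v² = 0.5929.
t = (248.7 − 1.21)/0.5929 = 417 days (vs. the pure-advection estimate x/v = 419 d).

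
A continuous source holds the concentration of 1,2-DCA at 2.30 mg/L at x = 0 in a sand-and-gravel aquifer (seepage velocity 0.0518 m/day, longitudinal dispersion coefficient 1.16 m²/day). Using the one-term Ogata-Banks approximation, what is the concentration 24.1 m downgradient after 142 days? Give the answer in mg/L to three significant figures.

For a continuous step input, C/C₀ ≈ ½·erfc((x−vt)/(2√(Dt))).
vt = 0.0518 × 142 = 7.3556 m and 2√(Dt) = 2√(1.16 × 142) = 25.67 m.
Argument (x−vt)/(2√(Dt)) = (24.1 − 7.3556)/25.67 = 0.6523; ½·erfc(0.6523) = 0.1781.
C = 2.30 × 0.1781 = 0.410 mg/L.

0.410 mg/L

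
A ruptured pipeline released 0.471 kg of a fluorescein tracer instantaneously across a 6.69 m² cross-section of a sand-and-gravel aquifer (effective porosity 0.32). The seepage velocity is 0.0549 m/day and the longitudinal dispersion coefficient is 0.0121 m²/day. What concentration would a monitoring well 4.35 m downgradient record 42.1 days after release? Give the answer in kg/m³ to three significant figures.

For an instantaneous plane source, C(x,t) = M/(n_e·A·√(4πDt)) · exp(−(x−vt)²/(4Dt)), with n_e·A the pore (flow) area.
Plume center vt = 0.0549 × 42.1 = 2.31129 m, so the well at 4.35 m is 2.03871 m downgradient of the peak.
√(4πDt) = 2.530 m, giving peak height M/(n_e·A·√(4πDt)) = 0.471/(0.32 × 6.69 × 2.530) = 0.08696 kg/m³.
(x−vt)²/(4Dt) = (2.03871)²/(4 × 0.0121 × 42.1) = 2.040; exp(−2.040) = 0.1300.
C = 0.08696 × 0.1300 = 0.0113 kg/m³.

0.0113 kg/m³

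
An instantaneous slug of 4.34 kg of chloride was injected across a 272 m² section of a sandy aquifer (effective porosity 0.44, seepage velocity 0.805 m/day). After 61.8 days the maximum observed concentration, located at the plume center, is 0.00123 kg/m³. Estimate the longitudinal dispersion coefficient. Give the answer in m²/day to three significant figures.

At the plume center C_max = M/(n_e·A·√(4πDt)), so D = M²/(4πt·(n_e·A·C_max)²).
n_e·A·C_max = 0.44 × 272 × 0.00123 = 0.1472 kg/m.
D = 4.34²/(4π × 61.8 × 0.1472²) = 1.12 m²/day.

1.12 m²/day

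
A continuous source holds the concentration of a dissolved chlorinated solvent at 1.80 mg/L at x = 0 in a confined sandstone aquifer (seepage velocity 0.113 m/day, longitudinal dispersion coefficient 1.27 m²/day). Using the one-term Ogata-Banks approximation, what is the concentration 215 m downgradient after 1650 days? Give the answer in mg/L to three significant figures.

0.593 mg/L

For a continuous step input, C/C₀ ≈ ½·erfc((x−vt)/(2√(Dt))).
vt = 0.113 × 1650 = 186.45 m and 2√(Dt) = 2√(1.27 × 1650) = 91.55 m.
Argument (x−vt)/(2√(Dt)) = (215 − 186.45)/91.55 = 0.3119; ½·erfc(0.3119) = 0.3296.
C = 1.80 × 0.3296 = 0.593 mg/L.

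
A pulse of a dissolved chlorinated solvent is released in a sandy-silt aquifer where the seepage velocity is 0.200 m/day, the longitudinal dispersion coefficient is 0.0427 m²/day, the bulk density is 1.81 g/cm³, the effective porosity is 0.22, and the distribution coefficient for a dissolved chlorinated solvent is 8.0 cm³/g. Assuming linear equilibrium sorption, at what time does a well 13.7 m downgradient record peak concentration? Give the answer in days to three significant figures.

4510 days

Retardation factor R = 1 + ρ_b·K_d/n = 1 + 1.81 × 8.0/0.22 = 66.82.
Sorption retards both mechanisms: v_R = v/R = 0.002993 m/day, D_R = D/R = 0.0006390 m²/day.
Peak time from v_R²t² + 2D_R t − x² = 0: t = (√(D_R² + v_R²x²) − D_R)/v_R².
√(D_R² + v_R²x²) = √(0.0006390² + 0.002993² × 13.7²) = 0.04101; v_R² = 8.958e-06.
t = (0.04101 − 0.0006390)/8.958e-06 = 4510 days.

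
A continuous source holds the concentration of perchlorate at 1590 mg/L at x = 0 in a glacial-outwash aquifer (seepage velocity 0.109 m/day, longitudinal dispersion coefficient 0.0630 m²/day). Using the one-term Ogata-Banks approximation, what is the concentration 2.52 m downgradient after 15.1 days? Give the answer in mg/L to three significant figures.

For a continuous step input, C/C₀ ≈ ½·erfc((x−vt)/(2√(Dt))).
vt = 0.109 × 15.1 = 1.6459 m and 2√(Dt) = 2√(0.0630 × 15.1) = 1.951 m.
Argument (x−vt)/(2√(Dt)) = (2.52 − 1.6459)/1.951 = 0.4480; ½·erfc(0.4480) = 0.2632.
C = 1590 × 0.2632 = 418 mg/L.

418 mg/L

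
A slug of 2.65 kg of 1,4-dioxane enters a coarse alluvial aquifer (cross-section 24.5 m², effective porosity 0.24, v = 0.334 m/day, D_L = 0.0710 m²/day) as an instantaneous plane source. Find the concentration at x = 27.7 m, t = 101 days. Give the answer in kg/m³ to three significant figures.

0.0133 kg/m³

For an instantaneous plane source, C(x,t) = M/(n_e·A·√(4πDt)) · exp(−(x−vt)²/(4Dt)), with n_e·A the pore (flow) area.
Plume center vt = 0.334 × 101 = 33.734 m, so the well at 27.7 m is 6.034 m upgradient of the peak.
√(4πDt) = 9.493 m, giving peak height M/(n_e·A·√(4πDt)) = 2.65/(0.24 × 24.5 × 9.493) = 0.04748 kg/m³.
(x−vt)²/(4Dt) = (-6.034)²/(4 × 0.0710 × 101) = 1.269; exp(−1.269) = 0.2811.
C = 0.04748 × 0.2811 = 0.0133 kg/m³.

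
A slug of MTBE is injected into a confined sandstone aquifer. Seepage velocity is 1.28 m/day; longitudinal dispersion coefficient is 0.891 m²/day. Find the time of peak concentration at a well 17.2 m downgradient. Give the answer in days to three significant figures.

12.9 days

For the 1D instantaneous-source solution, setting ∂C/∂t = 0 at fixed x gives v²t² + 2Dt − x² = 0, so t = (√(D² + v²x²) − D)/v².
√(D² + v²x²) = √(0.891² + 1.28² × 17.2²) = 22.03; v² = 1.6384.
t = (22.03 − 0.891)/1.6384 = 12.9 days (vs. the pure-advection estimate x/v = 13.4 d).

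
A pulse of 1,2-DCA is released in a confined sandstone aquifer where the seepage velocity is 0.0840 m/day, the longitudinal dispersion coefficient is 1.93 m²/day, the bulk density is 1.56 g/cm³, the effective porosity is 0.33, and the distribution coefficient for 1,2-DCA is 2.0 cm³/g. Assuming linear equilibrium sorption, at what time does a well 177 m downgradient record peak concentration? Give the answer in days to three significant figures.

Retardation factor R = 1 + ρ_b·K_d/n = 1 + 1.56 × 2.0/0.33 = 10.45.
Sorption retards both mechanisms: v_R = v/R = 0.008038 m/day, D_R = D/R = 0.1847 m²/day.
Peak time from v_R²t² + 2D_R t − x² = 0: t = (√(D_R² + v_R²x²) − D_R)/v_R².
√(D_R² + v_R²x²) = √(0.1847² + 0.008038² × 177²) = 1.435; v_R² = 6.461e-05.
t = (1.435 − 0.1847)/6.461e-05 = 19400 days.

19400 days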